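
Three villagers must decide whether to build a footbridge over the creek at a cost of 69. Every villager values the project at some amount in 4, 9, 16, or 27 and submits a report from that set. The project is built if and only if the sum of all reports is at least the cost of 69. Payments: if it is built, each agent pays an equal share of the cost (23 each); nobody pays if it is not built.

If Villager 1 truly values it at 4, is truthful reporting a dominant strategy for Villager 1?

Yes

Check each profile of the others' reports and compare truth against every alternative report.
Others report (4, 4): truth gives 0, best alternative gives 0.
Others report (4, 9): truth gives 0, best alternative gives 0.
Others report (4, 16): truth gives 0, best alternative gives 0.
Others report (4, 27): truth gives 0, best alternative gives 0.
Others report (9, 4): truth gives 0, best alternative gives 0.
Others report (9, 9): truth gives 0, best alternative gives 0.
(Remaining 10 profiles checked similarly; truth is weakly best in each.)
In every case the truthful report is at least as good as any alternative, so it is a dominant strategy.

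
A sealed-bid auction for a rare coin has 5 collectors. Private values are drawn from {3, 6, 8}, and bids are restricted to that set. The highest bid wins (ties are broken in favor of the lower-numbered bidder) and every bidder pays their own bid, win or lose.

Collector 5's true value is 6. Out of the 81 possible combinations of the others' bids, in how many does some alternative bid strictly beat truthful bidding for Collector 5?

80

Others bid (3, 3, 3, 6): truth gives -6; bid 8 gives -2 > -6. Violating.
Others bid (3, 3, 3, 8): truth gives -6; bid 3 gives -3 > -6. Violating.
Others bid (3, 3, 6, 3): truth gives -6; bid 8 gives -2 > -6. Violating.
Others bid (3, 3, 6, 6): truth gives -6; bid 8 gives -2 > -6. Violating.
Others bid (3, 3, 3, 3): truth gives 0; no alternative beats it.
(Checking all 81 profiles: 80 have a profitable deviation, 1 does not.)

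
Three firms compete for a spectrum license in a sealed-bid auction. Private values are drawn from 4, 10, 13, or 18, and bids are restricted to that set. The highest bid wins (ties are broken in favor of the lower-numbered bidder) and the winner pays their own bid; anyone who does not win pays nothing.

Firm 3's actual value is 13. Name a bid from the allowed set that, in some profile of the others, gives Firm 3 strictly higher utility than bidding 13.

10

Suppose Firm 1 bids 4 and Firm 2 bids 4.
Bid 13: wins, pays 13, utility 13 - 13 = 0.
Bid 10: wins, pays 10, utility 13 - 10 = 3.
So bidding 10 beats truth here (3 > 0).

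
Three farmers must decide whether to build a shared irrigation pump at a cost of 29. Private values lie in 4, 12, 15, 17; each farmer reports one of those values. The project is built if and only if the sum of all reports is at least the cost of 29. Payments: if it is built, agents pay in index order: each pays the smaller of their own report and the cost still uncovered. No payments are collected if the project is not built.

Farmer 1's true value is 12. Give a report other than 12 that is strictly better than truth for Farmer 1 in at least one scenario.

Suppose Farmer 2 reports 12 and Farmer 3 reports 15.
Report 12: project built, pays 12, utility 12 - 12 = 0.
Report 4: project built, pays 4, utility 12 - 4 = 8.
So reporting 4 beats truth here (8 > 0).

4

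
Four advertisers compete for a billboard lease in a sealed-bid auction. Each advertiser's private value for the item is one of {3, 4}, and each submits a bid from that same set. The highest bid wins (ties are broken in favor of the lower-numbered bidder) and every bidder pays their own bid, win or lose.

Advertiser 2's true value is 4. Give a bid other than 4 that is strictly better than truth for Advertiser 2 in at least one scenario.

Suppose Advertiser 1 bids 4, Advertiser 3 bids 3 and Advertiser 4 bids 3.
Bid 4: loses but pays 4, utility -4.
Bid 3: loses but pays 3, utility -3.
So bidding 3 beats truth here (-3 > -4).

3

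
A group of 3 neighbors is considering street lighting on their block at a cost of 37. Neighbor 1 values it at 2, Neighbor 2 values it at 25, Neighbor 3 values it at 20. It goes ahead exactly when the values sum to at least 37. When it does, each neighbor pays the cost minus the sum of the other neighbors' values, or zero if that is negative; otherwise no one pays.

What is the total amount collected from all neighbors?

Total value 47 ≥ cost 37, so it is built.
Neighbor 1: others sum to 45; max(0, 37 - 45) = 0.
Neighbor 2: others sum to 22; max(0, 37 - 22) = 15.
Neighbor 3: others sum to 27; max(0, 37 - 27) = 10.
Total collected = 0 + 15 + 10 = 25.

25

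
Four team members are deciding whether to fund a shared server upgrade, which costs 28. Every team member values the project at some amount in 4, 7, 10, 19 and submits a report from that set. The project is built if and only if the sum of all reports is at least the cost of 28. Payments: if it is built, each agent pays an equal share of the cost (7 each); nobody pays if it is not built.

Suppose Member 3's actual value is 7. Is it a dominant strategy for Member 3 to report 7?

Check each profile of the others' reports and compare truth against every alternative report.
Others report (4, 4, 4): truth gives 0, best alternative gives 0.
Others report (4, 4, 7): truth gives 0, best alternative gives 0.
Others report (4, 4, 10): truth gives 0, best alternative gives 0.
Others report (4, 4, 19): truth gives 0, best alternative gives 0.
Others report (4, 7, 4): truth gives 0, best alternative gives 0.
Others report (4, 7, 7): truth gives 0, best alternative gives 0.
(Remaining 58 profiles checked similarly; truth is weakly best in each.)
In every case the truthful report is at least as good as any alternative, so it is a dominant strategy.

Yes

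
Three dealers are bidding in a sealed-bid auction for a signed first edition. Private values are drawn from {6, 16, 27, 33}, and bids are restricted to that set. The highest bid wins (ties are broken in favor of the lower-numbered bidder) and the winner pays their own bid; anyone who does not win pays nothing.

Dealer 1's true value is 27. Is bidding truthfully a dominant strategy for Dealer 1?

No

Consider the case where Dealer 2 bids 6 and Dealer 3 bids 6.
Truthful bid 27: wins, pays 27, utility 27 - 27 = 0.
Bid 6 instead: wins, pays 6, utility 27 - 6 = 21.
Since 21 > 0, bidding 6 is strictly better here, so truthful bidding is not dominant.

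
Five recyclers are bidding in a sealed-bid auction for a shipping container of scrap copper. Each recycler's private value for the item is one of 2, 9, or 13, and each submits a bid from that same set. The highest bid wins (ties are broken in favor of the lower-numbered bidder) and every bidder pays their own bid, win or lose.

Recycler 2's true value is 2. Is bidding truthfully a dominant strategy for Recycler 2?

Yes

Check each profile of the others' bids and compare truth against every alternative bid.
Others bid (2, 2, 2, 13): truth gives -2, best alternative gives -9.
Others bid (2, 2, 9, 13): truth gives -2, best alternative gives -9.
Others bid (2, 2, 13, 2): truth gives -2, best alternative gives -9.
Others bid (2, 2, 13, 9): truth gives -2, best alternative gives -9.
Others bid (2, 2, 13, 13): truth gives -2, best alternative gives -9.
Others bid (2, 9, 2, 13): truth gives -2, best alternative gives -9.
(Remaining 75 profiles checked similarly; truth is weakly best in each.)
In every case the truthful bid is at least as good as any alternative, so it is a dominant strategy.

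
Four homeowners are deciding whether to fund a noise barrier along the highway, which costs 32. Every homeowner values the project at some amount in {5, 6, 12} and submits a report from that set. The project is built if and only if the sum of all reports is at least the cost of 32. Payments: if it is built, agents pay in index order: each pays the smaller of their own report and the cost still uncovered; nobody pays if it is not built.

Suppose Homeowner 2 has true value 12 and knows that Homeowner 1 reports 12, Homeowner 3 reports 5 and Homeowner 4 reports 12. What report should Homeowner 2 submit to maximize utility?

Report 5: project built, pays 5, utility 12 - 5 = 7.
Report 6: project built, pays 6, utility 12 - 6 = 6.
Report 12: project built, pays 12, utility 12 - 12 = 0.
The best choice is 5 with utility 7.

5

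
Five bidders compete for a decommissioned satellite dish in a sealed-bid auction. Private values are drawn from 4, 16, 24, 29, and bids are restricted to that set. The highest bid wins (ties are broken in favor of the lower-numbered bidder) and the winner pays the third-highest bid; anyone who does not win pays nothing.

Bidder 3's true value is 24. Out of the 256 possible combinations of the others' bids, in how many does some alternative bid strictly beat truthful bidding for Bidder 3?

Others bid (4, 4, 4, 29): truth gives 0; bid 29 gives 20 > 0. Violating.
Others bid (4, 4, 16, 29): truth gives 0; bid 29 gives 8 > 0. Violating.
Others bid (4, 4, 29, 4): truth gives 0; bid 29 gives 20 > 0. Violating.
Others bid (4, 4, 29, 16): truth gives 0; bid 29 gives 8 > 0. Violating.
Others bid (4, 4, 4, 4): truth gives 20; no alternative beats it.
Others bid (4, 4, 4, 16): truth gives 20; no alternative beats it.
(Checking all 256 profiles: 32 have a profitable deviation, 224 do not.)

32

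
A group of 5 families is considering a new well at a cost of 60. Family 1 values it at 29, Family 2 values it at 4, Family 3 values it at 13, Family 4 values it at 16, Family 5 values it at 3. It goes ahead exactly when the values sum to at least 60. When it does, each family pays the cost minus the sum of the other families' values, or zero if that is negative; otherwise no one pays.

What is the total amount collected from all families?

43

Total value 65 ≥ cost 60, so it is built.
Family 1: others sum to 36; max(0, 60 - 36) = 24.
Family 2: others sum to 61; max(0, 60 - 61) = 0.
Family 3: others sum to 52; max(0, 60 - 52) = 8.
Family 4: others sum to 49; max(0, 60 - 49) = 11.
Family 5: others sum to 62; max(0, 60 - 62) = 0.
Total collected = 24 + 0 + 8 + 11 + 0 = 43.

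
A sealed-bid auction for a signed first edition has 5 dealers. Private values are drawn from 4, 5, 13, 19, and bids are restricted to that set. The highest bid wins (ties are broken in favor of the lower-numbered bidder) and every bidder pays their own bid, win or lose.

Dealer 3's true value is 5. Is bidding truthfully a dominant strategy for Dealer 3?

No

Consider the case where Dealer 1 bids 4, Dealer 2 bids 4, Dealer 4 bids 4 and Dealer 5 bids 13.
Truthful bid 5: loses but pays 5, utility -5.
Bid 4 instead: loses but pays 4, utility -4.
Since -4 > -5, bidding 4 is strictly better here, so truthful bidding is not dominant.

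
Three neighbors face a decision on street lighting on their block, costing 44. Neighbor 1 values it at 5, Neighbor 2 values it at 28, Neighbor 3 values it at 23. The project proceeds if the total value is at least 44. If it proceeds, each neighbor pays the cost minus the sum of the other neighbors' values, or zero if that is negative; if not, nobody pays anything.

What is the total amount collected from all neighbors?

27

Total value 56 ≥ cost 44, so it is built.
Neighbor 1: others sum to 51; max(0, 44 - 51) = 0.
Neighbor 2: others sum to 28; max(0, 44 - 28) = 16.
Neighbor 3: others sum to 33; max(0, 44 - 33) = 11.
Total collected = 0 + 16 + 11 = 27.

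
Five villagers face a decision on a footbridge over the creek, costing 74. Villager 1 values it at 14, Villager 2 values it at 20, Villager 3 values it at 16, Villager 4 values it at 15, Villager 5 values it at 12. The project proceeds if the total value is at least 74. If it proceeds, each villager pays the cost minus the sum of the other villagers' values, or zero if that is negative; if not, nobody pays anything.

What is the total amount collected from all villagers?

Total value 77 ≥ cost 74, so it is built.
Villager 1: others sum to 63; max(0, 74 - 63) = 11.
Villager 2: others sum to 57; max(0, 74 - 57) = 17.
Villager 3: others sum to 61; max(0, 74 - 61) = 13.
Villager 4: others sum to 62; max(0, 74 - 62) = 12.
Villager 5: others sum to 65; max(0, 74 - 65) = 9.
Total collected = 11 + 17 + 13 + 12 + 9 = 62.

62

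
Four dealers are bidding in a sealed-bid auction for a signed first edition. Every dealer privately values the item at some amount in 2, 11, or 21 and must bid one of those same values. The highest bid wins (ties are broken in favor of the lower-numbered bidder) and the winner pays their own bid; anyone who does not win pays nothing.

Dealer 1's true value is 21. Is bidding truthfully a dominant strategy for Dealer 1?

Consider the case where Dealer 2 bids 2, Dealer 3 bids 2 and Dealer 4 bids 2.
Truthful bid 21: wins, pays 21, utility 21 - 21 = 0.
Bid 2 instead: wins, pays 2, utility 21 - 2 = 19.
Since 19 > 0, bidding 2 is strictly better here, so truthful bidding is not dominant.

No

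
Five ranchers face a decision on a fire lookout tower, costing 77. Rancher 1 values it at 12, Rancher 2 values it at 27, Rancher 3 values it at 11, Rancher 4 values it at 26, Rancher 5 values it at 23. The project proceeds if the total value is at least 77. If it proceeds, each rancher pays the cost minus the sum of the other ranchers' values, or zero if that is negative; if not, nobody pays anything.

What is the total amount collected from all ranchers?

Total value 99 ≥ cost 77, so it is built.
Rancher 1: others sum to 87; max(0, 77 - 87) = 0.
Rancher 2: others sum to 72; max(0, 77 - 72) = 5.
Rancher 3: others sum to 88; max(0, 77 - 88) = 0.
Rancher 4: others sum to 73; max(0, 77 - 73) = 4.
Rancher 5: others sum to 76; max(0, 77 - 76) = 1.
Total collected = 0 + 5 + 0 + 4 + 1 = 10.

10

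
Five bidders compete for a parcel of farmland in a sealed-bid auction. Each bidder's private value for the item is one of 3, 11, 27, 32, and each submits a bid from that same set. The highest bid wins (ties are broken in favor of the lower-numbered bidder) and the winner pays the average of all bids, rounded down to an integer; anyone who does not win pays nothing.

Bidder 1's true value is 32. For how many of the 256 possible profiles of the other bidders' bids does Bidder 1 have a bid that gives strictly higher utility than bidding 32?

81

Others bid (3, 3, 3, 3): truth gives 24; bid 3 gives 29 > 24. Violating.
Others bid (3, 3, 3, 11): truth gives 22; bid 11 gives 26 > 22. Violating.
Others bid (3, 3, 3, 27): truth gives 19; bid 27 gives 20 > 19. Violating.
Others bid (3, 3, 11, 3): truth gives 22; bid 11 gives 26 > 22. Violating.
Others bid (3, 3, 3, 32): truth gives 18; no alternative beats it.
Others bid (3, 3, 11, 32): truth gives 16; no alternative beats it.
(Checking all 256 profiles: 81 have a profitable deviation, 175 do not.)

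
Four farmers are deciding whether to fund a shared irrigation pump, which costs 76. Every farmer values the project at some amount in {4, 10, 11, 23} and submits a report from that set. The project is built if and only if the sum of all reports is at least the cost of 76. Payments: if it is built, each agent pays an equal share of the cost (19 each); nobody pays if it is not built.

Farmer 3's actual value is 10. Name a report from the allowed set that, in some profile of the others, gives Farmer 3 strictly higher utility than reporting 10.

4

Suppose Farmer 1 reports 23, Farmer 2 reports 23 and Farmer 4 reports 23.
Report 10: project built, pays 19, utility 10 - 19 = -9.
Report 4: project not built, utility 0.
So reporting 4 beats truth here (0 > -9).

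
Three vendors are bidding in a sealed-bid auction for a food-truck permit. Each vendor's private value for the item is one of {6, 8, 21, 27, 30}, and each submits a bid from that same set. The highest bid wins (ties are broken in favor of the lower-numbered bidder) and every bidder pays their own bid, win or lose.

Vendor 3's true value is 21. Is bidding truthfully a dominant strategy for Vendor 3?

No

Consider the case where Vendor 1 bids 6 and Vendor 2 bids 6.
Truthful bid 21: wins, pays 21, utility 21 - 21 = 0.
Bid 8 instead: wins, pays 8, utility 21 - 8 = 13.
Since 13 > 0, bidding 8 is strictly better here, so truthful bidding is not dominant.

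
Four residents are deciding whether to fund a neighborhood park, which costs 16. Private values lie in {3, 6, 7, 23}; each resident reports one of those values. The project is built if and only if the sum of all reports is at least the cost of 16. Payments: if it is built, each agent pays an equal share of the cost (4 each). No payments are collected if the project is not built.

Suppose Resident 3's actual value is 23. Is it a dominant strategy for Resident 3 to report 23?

Check each profile of the others' reports and compare truth against every alternative report.
Others report (3, 3, 3): truth gives 19, best alternative gives 19.
Others report (3, 3, 6): truth gives 19, best alternative gives 19.
Others report (3, 3, 7): truth gives 19, best alternative gives 19.
Others report (3, 3, 23): truth gives 19, best alternative gives 19.
Others report (3, 6, 3): truth gives 19, best alternative gives 19.
Others report (3, 6, 6): truth gives 19, best alternative gives 19.
(Remaining 58 profiles checked similarly; truth is weakly best in each.)
In every case the truthful report is at least as good as any alternative, so it is a dominant strategy.

Yes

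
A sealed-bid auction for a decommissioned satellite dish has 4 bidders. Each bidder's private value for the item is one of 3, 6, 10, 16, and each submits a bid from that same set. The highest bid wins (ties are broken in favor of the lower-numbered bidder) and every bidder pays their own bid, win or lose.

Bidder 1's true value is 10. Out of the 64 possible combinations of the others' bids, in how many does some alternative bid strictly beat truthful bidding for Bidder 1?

Others bid (3, 3, 3): truth gives 0; bid 3 gives 7 > 0. Violating.
Others bid (3, 3, 6): truth gives 0; bid 6 gives 4 > 0. Violating.
Others bid (3, 3, 16): truth gives -10; bid 3 gives -3 > -10. Violating.
Others bid (3, 6, 3): truth gives 0; bid 6 gives 4 > 0. Violating.
Others bid (3, 3, 10): truth gives 0; no alternative beats it.
Others bid (3, 6, 10): truth gives 0; no alternative beats it.
(Checking all 64 profiles: 45 have a profitable deviation, 19 do not.)

45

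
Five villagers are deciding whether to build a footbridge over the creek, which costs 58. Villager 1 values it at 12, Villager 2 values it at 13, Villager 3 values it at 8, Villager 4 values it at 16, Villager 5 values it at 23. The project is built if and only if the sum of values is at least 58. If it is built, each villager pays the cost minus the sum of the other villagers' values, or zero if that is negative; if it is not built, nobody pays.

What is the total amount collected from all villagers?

Total value 72 ≥ cost 58, so it is built.
Villager 1: others sum to 60; max(0, 58 - 60) = 0.
Villager 2: others sum to 59; max(0, 58 - 59) = 0.
Villager 3: others sum to 64; max(0, 58 - 64) = 0.
Villager 4: others sum to 56; max(0, 58 - 56) = 2.
Villager 5: others sum to 49; max(0, 58 - 49) = 9.
Total collected = 0 + 0 + 0 + 2 + 9 = 11.

11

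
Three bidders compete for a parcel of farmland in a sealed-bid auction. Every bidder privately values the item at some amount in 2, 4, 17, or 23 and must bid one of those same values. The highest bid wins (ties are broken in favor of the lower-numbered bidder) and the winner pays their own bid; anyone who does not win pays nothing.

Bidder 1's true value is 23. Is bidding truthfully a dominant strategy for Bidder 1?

Consider the case where Bidder 2 bids 2 and Bidder 3 bids 2.
Truthful bid 23: wins, pays 23, utility 23 - 23 = 0.
Bid 2 instead: wins, pays 2, utility 23 - 2 = 21.
Since 21 > 0, bidding 2 is strictly better here, so truthful bidding is not dominant.

No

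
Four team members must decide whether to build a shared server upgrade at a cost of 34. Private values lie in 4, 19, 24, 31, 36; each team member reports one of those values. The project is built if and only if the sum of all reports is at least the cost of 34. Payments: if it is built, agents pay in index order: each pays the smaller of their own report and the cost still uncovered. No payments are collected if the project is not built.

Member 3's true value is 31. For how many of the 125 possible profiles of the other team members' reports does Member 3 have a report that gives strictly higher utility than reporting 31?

23

Others report (4, 4, 4): truth gives 5; report 24 gives 7 > 5. Violating.
Others report (4, 4, 19): truth gives 5; report 19 gives 12 > 5. Violating.
Others report (4, 4, 24): truth gives 5; report 4 gives 27 > 5. Violating.
Others report (4, 4, 31): truth gives 5; report 4 gives 27 > 5. Violating.
Others report (4, 19, 4): truth gives 20; no alternative beats it.
Others report (4, 31, 4): truth gives 31; no alternative beats it.
(Checking all 125 profiles: 23 have a profitable deviation, 102 do not.)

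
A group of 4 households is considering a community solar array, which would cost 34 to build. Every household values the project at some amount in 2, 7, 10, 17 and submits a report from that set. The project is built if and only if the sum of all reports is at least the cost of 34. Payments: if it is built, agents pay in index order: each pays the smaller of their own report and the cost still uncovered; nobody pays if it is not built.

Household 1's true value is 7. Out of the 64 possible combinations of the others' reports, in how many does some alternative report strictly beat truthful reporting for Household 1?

19

Others report (2, 17, 17): truth gives 0; report 2 gives 5 > 0. Violating.
Others report (7, 10, 17): truth gives 0; report 2 gives 5 > 0. Violating.
Others report (7, 17, 10): truth gives 0; report 2 gives 5 > 0. Violating.
Others report (7, 17, 17): truth gives 0; report 2 gives 5 > 0. Violating.
Others report (2, 2, 2): truth gives 0; no alternative beats it.
Others report (2, 2, 7): truth gives 0; no alternative beats it.
(Checking all 64 profiles: 19 have a profitable deviation, 45 do not.)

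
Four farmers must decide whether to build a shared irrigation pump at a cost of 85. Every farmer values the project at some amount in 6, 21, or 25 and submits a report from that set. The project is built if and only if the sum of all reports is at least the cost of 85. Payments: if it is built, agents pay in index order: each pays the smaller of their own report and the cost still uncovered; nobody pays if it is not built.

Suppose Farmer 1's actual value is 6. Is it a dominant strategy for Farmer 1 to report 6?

Check each profile of the others' reports and compare truth against every alternative report.
Others report (21, 21, 25): truth gives 0, best alternative gives -15.
Others report (21, 25, 21): truth gives 0, best alternative gives -15.
Others report (21, 25, 25): truth gives 0, best alternative gives -15.
Others report (25, 21, 21): truth gives 0, best alternative gives -15.
Others report (25, 21, 25): truth gives 0, best alternative gives -15.
Others report (25, 25, 21): truth gives 0, best alternative gives -15.
(Remaining 21 profiles checked similarly; truth is weakly best in each.)
In every case the truthful report is at least as good as any alternative, so it is a dominant strategy.

Yes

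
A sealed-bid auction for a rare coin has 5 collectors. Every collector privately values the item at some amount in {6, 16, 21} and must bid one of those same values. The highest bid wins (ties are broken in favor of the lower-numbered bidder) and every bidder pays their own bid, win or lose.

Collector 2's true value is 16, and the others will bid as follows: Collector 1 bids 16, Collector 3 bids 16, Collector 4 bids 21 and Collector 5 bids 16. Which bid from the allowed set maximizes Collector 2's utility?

21

Bid 6: loses but pays 6, utility -6.
Bid 16: loses but pays 16, utility -16.
Bid 21: wins, pays 21, utility 16 - 21 = -5.
The best choice is 21 with utility -5.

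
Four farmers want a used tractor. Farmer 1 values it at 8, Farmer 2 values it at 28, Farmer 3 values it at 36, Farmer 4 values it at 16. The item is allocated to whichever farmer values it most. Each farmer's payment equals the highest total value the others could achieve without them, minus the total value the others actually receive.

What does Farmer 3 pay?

28

Farmer 3 has the highest value and receives the item.
Without Farmer 3, the item would go to the next-highest value, 28, so the others could achieve 28.
With Farmer 3 present and winning, the others receive nothing, so their total is 0.
Payment = 28 - 0 = 28.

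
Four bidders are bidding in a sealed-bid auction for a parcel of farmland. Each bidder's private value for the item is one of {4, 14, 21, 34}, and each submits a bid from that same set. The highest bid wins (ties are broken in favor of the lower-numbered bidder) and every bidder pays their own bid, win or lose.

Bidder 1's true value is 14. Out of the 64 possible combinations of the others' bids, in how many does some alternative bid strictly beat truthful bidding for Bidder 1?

57

Others bid (4, 4, 4): truth gives 0; bid 4 gives 10 > 0. Violating.
Others bid (4, 4, 21): truth gives -14; bid 4 gives -4 > -14. Violating.
Others bid (4, 4, 34): truth gives -14; bid 4 gives -4 > -14. Violating.
Others bid (4, 14, 21): truth gives -14; bid 4 gives -4 > -14. Violating.
Others bid (4, 4, 14): truth gives 0; no alternative beats it.
Others bid (4, 14, 4): truth gives 0; no alternative beats it.
(Checking all 64 profiles: 57 have a profitable deviation, 7 do not.)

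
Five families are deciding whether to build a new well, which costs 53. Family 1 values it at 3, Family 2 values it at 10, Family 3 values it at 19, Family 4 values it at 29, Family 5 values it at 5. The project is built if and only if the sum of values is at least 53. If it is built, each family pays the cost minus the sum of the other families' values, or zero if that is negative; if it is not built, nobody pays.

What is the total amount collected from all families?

22

Total value 66 ≥ cost 53, so it is built.
Family 1: others sum to 63; max(0, 53 - 63) = 0.
Family 2: others sum to 56; max(0, 53 - 56) = 0.
Family 3: others sum to 47; max(0, 53 - 47) = 6.
Family 4: others sum to 37; max(0, 53 - 37) = 16.
Family 5: others sum to 61; max(0, 53 - 61) = 0.
Total collected = 0 + 0 + 6 + 16 + 0 = 22.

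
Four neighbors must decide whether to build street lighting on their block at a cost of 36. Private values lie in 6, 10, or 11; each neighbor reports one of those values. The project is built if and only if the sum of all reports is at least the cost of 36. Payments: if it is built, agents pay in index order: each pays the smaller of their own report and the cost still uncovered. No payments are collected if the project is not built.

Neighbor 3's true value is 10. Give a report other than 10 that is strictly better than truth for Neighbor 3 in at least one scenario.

6

Suppose Neighbor 1 reports 10, Neighbor 2 reports 10 and Neighbor 4 reports 10.
Report 10: project built, pays 10, utility 10 - 10 = 0.
Report 6: project built, pays 6, utility 10 - 6 = 4.
So reporting 6 beats truth here (4 > 0).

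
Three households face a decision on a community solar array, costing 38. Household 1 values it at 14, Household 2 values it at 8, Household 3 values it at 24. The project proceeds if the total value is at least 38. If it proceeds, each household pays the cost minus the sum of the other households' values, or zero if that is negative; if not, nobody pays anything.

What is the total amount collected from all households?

Total value 46 ≥ cost 38, so it is built.
Household 1: others sum to 32; max(0, 38 - 32) = 6.
Household 2: others sum to 38; max(0, 38 - 38) = 0.
Household 3: others sum to 22; max(0, 38 - 22) = 16.
Total collected = 6 + 0 + 16 = 22.

22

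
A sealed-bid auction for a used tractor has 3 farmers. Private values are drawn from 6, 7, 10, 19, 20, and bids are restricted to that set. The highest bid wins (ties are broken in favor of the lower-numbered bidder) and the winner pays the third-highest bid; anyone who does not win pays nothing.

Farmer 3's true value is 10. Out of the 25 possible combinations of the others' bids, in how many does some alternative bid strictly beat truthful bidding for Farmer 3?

8

Others bid (6, 10): truth gives 0; bid 19 gives 4 > 0. Violating.
Others bid (6, 19): truth gives 0; bid 20 gives 4 > 0. Violating.
Others bid (7, 10): truth gives 0; bid 19 gives 3 > 0. Violating.
Others bid (7, 19): truth gives 0; bid 20 gives 3 > 0. Violating.
Others bid (6, 6): truth gives 4; no alternative beats it.
Others bid (6, 7): truth gives 4; no alternative beats it.
(Checking all 25 profiles: 8 have a profitable deviation, 17 do not.)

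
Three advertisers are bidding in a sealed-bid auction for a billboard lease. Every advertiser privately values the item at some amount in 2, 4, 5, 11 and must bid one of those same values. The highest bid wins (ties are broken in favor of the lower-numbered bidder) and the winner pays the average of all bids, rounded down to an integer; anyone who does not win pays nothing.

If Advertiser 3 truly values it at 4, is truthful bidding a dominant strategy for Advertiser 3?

No

Consider the case where Advertiser 1 bids 2 and Advertiser 2 bids 4.
Truthful bid 4: loses, pays 0, utility 0.
Bid 5 instead: wins, pays 3, utility 4 - 3 = 1.
Since 1 > 0, bidding 5 is strictly better here, so truthful bidding is not dominant.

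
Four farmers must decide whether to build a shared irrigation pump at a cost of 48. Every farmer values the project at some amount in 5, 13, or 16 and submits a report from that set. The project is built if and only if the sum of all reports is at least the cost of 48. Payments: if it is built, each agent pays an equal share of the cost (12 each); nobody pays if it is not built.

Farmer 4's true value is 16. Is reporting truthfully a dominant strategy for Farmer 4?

Yes

Check each profile of the others' reports and compare truth against every alternative report.
Others report (5, 13, 16): truth gives 4, best alternative gives 0.
Others report (5, 16, 13): truth gives 4, best alternative gives 0.
Others report (13, 5, 16): truth gives 4, best alternative gives 0.
Others report (13, 16, 5): truth gives 4, best alternative gives 0.
Others report (16, 5, 13): truth gives 4, best alternative gives 0.
Others report (16, 13, 5): truth gives 4, best alternative gives 0.
(Remaining 21 profiles checked similarly; truth is weakly best in each.)
In every case the truthful report is at least as good as any alternative, so it is a dominant strategy.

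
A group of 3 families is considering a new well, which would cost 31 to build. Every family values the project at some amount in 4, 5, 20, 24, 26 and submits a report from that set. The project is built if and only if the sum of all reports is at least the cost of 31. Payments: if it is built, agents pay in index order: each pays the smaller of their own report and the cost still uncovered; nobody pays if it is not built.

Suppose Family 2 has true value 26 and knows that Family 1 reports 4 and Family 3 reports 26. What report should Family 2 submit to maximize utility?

Report 4: project built, pays 4, utility 26 - 4 = 22.
Report 5: project built, pays 5, utility 26 - 5 = 21.
Report 20: project built, pays 20, utility 26 - 20 = 6.
Report 24: project built, pays 24, utility 26 - 24 = 2.
Report 26: project built, pays 26, utility 26 - 26 = 0.
The best choice is 4 with utility 22.

4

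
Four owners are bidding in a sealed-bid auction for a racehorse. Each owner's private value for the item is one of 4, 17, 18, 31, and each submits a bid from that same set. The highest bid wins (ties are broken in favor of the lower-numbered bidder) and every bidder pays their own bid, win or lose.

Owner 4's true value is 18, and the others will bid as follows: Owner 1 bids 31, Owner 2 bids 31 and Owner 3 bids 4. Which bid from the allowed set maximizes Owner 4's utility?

Bid 4: loses but pays 4, utility -4.
Bid 17: loses but pays 17, utility -17.
Bid 18: loses but pays 18, utility -18.
Bid 31: loses but pays 31, utility -31.
The best choice is 4 with utility -4.

4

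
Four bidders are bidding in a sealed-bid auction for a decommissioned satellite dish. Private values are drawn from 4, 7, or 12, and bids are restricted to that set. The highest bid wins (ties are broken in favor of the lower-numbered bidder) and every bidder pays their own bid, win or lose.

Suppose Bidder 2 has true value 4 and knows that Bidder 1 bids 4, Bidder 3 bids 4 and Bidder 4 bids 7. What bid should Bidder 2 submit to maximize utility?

7

Bid 4: loses but pays 4, utility -4.
Bid 7: wins, pays 7, utility 4 - 7 = -3.
Bid 12: wins, pays 12, utility 4 - 12 = -8.
The best choice is 7 with utility -3.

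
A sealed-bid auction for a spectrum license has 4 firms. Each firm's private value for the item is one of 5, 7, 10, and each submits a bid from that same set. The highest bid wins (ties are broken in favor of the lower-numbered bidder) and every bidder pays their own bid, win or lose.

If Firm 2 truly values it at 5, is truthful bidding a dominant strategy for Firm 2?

No

Consider the case where Firm 1 bids 5, Firm 3 bids 5 and Firm 4 bids 5.
Truthful bid 5: loses but pays 5, utility -5.
Bid 7 instead: wins, pays 7, utility 5 - 7 = -2.
Since -2 > -5, bidding 7 is strictly better here, so truthful bidding is not dominant.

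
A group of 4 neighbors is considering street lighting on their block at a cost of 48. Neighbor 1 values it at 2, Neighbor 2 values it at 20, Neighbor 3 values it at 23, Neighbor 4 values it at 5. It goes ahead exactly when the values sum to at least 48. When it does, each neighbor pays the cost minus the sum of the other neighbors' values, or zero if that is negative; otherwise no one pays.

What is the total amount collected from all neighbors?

42

Total value 50 ≥ cost 48, so it is built.
Neighbor 1: others sum to 48; max(0, 48 - 48) = 0.
Neighbor 2: others sum to 30; max(0, 48 - 30) = 18.
Neighbor 3: others sum to 27; max(0, 48 - 27) = 21.
Neighbor 4: others sum to 45; max(0, 48 - 45) = 3.
Total collected = 0 + 18 + 21 + 3 = 42.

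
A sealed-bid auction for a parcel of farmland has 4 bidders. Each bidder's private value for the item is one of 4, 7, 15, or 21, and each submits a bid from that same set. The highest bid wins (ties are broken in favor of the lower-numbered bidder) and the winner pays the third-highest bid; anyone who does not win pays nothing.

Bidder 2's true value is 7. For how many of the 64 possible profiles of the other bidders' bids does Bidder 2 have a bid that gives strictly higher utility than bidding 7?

Others bid (4, 4, 15): truth gives 0; bid 15 gives 3 > 0. Violating.
Others bid (4, 4, 21): truth gives 0; bid 21 gives 3 > 0. Violating.
Others bid (4, 15, 4): truth gives 0; bid 15 gives 3 > 0. Violating.
Others bid (4, 21, 4): truth gives 0; bid 21 gives 3 > 0. Violating.
Others bid (4, 4, 4): truth gives 3; no alternative beats it.
Others bid (4, 4, 7): truth gives 3; no alternative beats it.
(Checking all 64 profiles: 6 have a profitable deviation, 58 do not.)

6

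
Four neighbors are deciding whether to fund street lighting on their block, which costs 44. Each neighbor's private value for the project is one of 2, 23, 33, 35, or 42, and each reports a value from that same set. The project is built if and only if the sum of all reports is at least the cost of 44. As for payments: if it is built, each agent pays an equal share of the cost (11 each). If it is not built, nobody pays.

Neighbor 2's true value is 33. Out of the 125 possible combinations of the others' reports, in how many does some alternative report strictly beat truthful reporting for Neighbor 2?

1

Others report (2, 2, 2): truth gives 0; report 42 gives 22 > 0. Violating.
Others report (2, 2, 23): truth gives 22; no alternative beats it.
Others report (2, 2, 33): truth gives 22; no alternative beats it.
(Checking all 125 profiles: 1 has a profitable deviation, 124 do not.)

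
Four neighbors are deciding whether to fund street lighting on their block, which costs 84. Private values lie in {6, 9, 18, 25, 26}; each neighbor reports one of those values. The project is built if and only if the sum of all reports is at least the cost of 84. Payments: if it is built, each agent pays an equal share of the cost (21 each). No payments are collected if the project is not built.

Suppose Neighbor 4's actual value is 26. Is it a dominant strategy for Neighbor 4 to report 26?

Check each profile of the others' reports and compare truth against every alternative report.
Others report (6, 26, 26): truth gives 5, best alternative gives 0.
Others report (26, 6, 26): truth gives 5, best alternative gives 0.
Others report (26, 26, 6): truth gives 5, best alternative gives 0.
Others report (9, 25, 25): truth gives 5, best alternative gives 5.
Others report (9, 25, 26): truth gives 5, best alternative gives 5.
Others report (9, 26, 25): truth gives 5, best alternative gives 5.
(Remaining 119 profiles checked similarly; truth is weakly best in each.)
In every case the truthful report is at least as good as any alternative, so it is a dominant strategy.

Yes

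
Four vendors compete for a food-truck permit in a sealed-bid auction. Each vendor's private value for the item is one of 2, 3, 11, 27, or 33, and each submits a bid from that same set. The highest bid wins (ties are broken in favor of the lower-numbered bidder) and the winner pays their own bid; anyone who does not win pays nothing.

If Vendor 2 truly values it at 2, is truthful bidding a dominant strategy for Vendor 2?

Check each profile of the others' bids and compare truth against every alternative bid.
Others bid (2, 2, 2): truth gives 0, best alternative gives -1.
Others bid (2, 2, 3): truth gives 0, best alternative gives -1.
Others bid (2, 3, 2): truth gives 0, best alternative gives -1.
Others bid (2, 3, 3): truth gives 0, best alternative gives -1.
Others bid (2, 2, 11): truth gives 0, best alternative gives 0.
Others bid (2, 2, 27): truth gives 0, best alternative gives 0.
(Remaining 119 profiles checked similarly; truth is weakly best in each.)
In every case the truthful bid is at least as good as any alternative, so it is a dominant strategy.

Yes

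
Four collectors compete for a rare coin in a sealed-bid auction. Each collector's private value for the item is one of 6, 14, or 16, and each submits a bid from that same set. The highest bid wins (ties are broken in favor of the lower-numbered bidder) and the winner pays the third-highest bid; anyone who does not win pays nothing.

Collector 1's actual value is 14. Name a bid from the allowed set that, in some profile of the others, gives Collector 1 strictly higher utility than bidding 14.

Suppose Collector 2 bids 6, Collector 3 bids 6 and Collector 4 bids 16.
Bid 14: loses, pays 0, utility 0.
Bid 16: wins, pays 6, utility 14 - 6 = 8.
So bidding 16 beats truth here (8 > 0).

16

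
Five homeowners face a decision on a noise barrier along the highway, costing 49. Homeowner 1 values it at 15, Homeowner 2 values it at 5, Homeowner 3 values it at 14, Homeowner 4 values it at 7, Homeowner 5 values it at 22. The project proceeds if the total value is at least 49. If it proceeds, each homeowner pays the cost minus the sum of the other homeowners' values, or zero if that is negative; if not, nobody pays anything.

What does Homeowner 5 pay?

8

Total value 63 ≥ cost 49, so the project is built.
The other homeowners' values sum to 41.
Cost minus that sum is 49 - 41 = 8.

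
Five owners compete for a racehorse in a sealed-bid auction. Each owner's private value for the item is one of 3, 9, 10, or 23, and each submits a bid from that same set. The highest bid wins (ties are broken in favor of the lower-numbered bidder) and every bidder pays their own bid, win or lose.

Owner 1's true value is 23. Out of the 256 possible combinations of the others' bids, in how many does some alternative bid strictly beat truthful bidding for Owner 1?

Others bid (3, 3, 3, 3): truth gives 0; bid 3 gives 20 > 0. Violating.
Others bid (3, 3, 3, 9): truth gives 0; bid 9 gives 14 > 0. Violating.
Others bid (3, 3, 3, 10): truth gives 0; bid 10 gives 13 > 0. Violating.
Others bid (3, 3, 9, 3): truth gives 0; bid 9 gives 14 > 0. Violating.
Others bid (3, 3, 3, 23): truth gives 0; no alternative beats it.
Others bid (3, 3, 9, 23): truth gives 0; no alternative beats it.
(Checking all 256 profiles: 81 have a profitable deviation, 175 do not.)

81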